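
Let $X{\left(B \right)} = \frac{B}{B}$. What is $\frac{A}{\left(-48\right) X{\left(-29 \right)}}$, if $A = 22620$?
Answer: $- \frac{1885}{4} \approx -471.25$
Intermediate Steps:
$X{\left(B \right)} = 1$
$\frac{A}{\left(-48\right) X{\left(-29 \right)}} = \frac{22620}{\left(-48\right) 1} = \frac{22620}{-48} = 22620 \left(- \frac{1}{48}\right) = - \frac{1885}{4}$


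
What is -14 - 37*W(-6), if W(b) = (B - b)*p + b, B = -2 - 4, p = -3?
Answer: 208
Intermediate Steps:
B = -6
W(b) = 18 + 4*b (W(b) = (-6 - b)*(-3) + b = (18 + 3*b) + b = 18 + 4*b)
-14 - 37*W(-6) = -14 - 37*(18 + 4*(-6)) = -14 - 37*(18 - 24) = -14 - 37*(-6) = -14 + 222 = 208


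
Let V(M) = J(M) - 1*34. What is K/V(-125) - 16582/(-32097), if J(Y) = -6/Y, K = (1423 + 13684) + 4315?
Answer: -38926558871/68109834 ≈ -571.53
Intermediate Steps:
K = 19422 (K = 15107 + 4315 = 19422)
V(M) = -34 - 6/M (V(M) = -6/M - 1*34 = -6/M - 34 = -34 - 6/M)
K/V(-125) - 16582/(-32097) = 19422/(-34 - 6/(-125)) - 16582/(-32097) = 19422/(-34 - 6*(-1/125)) - 16582*(-1/32097) = 19422/(-34 + 6/125) + 16582/32097 = 19422/(-4244/125) + 16582/32097 = 19422*(-125/4244) + 16582/32097 = -1213875/2122 + 16582/32097 = -38926558871/68109834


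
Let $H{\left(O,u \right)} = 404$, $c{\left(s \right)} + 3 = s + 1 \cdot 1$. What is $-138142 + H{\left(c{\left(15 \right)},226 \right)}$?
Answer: $-137738$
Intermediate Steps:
$c{\left(s \right)} = -2 + s$ ($c{\left(s \right)} = -3 + \left(s + 1 \cdot 1\right) = -3 + \left(s + 1\right) = -3 + \left(1 + s\right) = -2 + s$)
$-138142 + H{\left(c{\left(15 \right)},226 \right)} = -138142 + 404 = -137738$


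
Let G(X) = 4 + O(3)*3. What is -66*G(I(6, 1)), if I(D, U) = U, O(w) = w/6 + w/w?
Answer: -561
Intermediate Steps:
O(w) = 1 + w/6 (O(w) = w*(1/6) + 1 = w/6 + 1 = 1 + w/6)
G(X) = 17/2 (G(X) = 4 + (1 + (1/6)*3)*3 = 4 + (1 + 1/2)*3 = 4 + (3/2)*3 = 4 + 9/2 = 17/2)
-66*G(I(6, 1)) = -66*17/2 = -561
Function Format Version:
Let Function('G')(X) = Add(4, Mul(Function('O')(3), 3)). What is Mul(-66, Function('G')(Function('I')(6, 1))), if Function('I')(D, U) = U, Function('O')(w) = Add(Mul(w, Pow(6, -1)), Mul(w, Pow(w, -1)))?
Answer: -561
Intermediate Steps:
Function('O')(w) = Add(1, Mul(Rational(1, 6), w)) (Function('O')(w) = Add(Mul(w, Rational(1, 6)), 1) = Add(Mul(Rational(1, 6), w), 1) = Add(1, Mul(Rational(1, 6), w)))
Function('G')(X) = Rational(17, 2) (Function('G')(X) = Add(4, Mul(Add(1, Mul(Rational(1, 6), 3)), 3)) = Add(4, Mul(Add(1, Rational(1, 2)), 3)) = Add(4, Mul(Rational(3, 2), 3)) = Add(4, Rational(9, 2)) = Rational(17, 2))
Mul(-66, Function('G')(Function('I')(6, 1))) = Mul(-66, Rational(17, 2)) = -561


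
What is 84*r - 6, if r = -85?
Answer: -7146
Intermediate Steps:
84*r - 6 = 84*(-85) - 6 = -7140 - 6 = -7146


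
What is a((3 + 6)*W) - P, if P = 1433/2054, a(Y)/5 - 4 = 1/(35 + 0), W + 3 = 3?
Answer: 279583/14378 ≈ 19.445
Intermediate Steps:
W = 0 (W = -3 + 3 = 0)
a(Y) = 141/7 (a(Y) = 20 + 5/(35 + 0) = 20 + 5/35 = 20 + 5*(1/35) = 20 + ⅐ = 141/7)
P = 1433/2054 (P = 1433*(1/2054) = 1433/2054 ≈ 0.69766)
a((3 + 6)*W) - P = 141/7 - 1*1433/2054 = 141/7 - 1433/2054 = 279583/14378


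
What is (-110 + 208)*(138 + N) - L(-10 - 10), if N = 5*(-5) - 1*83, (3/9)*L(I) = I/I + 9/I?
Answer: 58767/20 ≈ 2938.4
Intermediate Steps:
L(I) = 3 + 27/I (L(I) = 3*(I/I + 9/I) = 3*(1 + 9/I) = 3 + 27/I)
N = -108 (N = -25 - 83 = -108)
(-110 + 208)*(138 + N) - L(-10 - 10) = (-110 + 208)*(138 - 108) - (3 + 27/(-10 - 10)) = 98*30 - (3 + 27/(-20)) = 2940 - (3 + 27*(-1/20)) = 2940 - (3 - 27/20) = 2940 - 1*33/20 = 2940 - 33/20 = 58767/20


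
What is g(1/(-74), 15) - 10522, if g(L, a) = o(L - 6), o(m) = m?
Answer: -779073/74 ≈ -10528.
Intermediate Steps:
g(L, a) = -6 + L (g(L, a) = L - 6 = -6 + L)
g(1/(-74), 15) - 10522 = (-6 + 1/(-74)) - 10522 = (-6 - 1/74) - 10522 = -445/74 - 10522 = -779073/74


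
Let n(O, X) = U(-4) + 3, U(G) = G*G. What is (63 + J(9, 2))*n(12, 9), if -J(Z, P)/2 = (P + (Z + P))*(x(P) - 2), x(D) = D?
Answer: 1197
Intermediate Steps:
U(G) = G**2
J(Z, P) = -2*(-2 + P)*(Z + 2*P) (J(Z, P) = -2*(P + (Z + P))*(P - 2) = -2*(P + (P + Z))*(-2 + P) = -2*(Z + 2*P)*(-2 + P) = -2*(-2 + P)*(Z + 2*P))
n(O, X) = 19 (n(O, X) = (-4)**2 + 3 = 16 + 3 = 19)
(63 + J(9, 2))*n(12, 9) = (63 + (-4*2**2 + 4*9 + 8*2 - 2*2*9))*19 = (63 + (-4*4 + 36 + 16 - 36))*19 = (63 + (-16 + 36 + 16 - 36))*19 = (63 + 0)*19 = 63*19 = 1197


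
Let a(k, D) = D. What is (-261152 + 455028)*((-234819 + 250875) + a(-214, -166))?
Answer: 3080689640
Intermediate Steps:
(-261152 + 455028)*((-234819 + 250875) + a(-214, -166)) = (-261152 + 455028)*((-234819 + 250875) - 166) = 193876*(16056 - 166) = 193876*15890 = 3080689640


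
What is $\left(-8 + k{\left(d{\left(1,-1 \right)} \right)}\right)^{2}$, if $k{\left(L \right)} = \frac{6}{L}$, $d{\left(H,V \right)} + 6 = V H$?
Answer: $\frac{3844}{49} \approx 78.449$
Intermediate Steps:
$d{\left(H,V \right)} = -6 + H V$ ($d{\left(H,V \right)} = -6 + V H = -6 + H V$)
$\left(-8 + k{\left(d{\left(1,-1 \right)} \right)}\right)^{2} = \left(-8 + \frac{6}{-6 + 1 \left(-1\right)}\right)^{2} = \left(-8 + \frac{6}{-6 - 1}\right)^{2} = \left(-8 + \frac{6}{-7}\right)^{2} = \left(-8 + 6 \left(- \frac{1}{7}\right)\right)^{2} = \left(-8 - \frac{6}{7}\right)^{2} = \left(- \frac{62}{7}\right)^{2} = \frac{3844}{49}$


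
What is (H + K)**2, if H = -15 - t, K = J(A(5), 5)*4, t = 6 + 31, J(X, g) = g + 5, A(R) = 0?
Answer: 144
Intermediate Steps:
J(X, g) = 5 + g
t = 37
K = 40 (K = (5 + 5)*4 = 10*4 = 40)
H = -52 (H = -15 - 1*37 = -15 - 37 = -52)
(H + K)**2 = (-52 + 40)**2 = (-12)**2 = 144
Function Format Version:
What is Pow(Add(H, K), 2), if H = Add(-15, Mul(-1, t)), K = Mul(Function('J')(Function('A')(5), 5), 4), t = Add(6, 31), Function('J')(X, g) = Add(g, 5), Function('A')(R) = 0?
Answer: 144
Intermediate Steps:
Function('J')(X, g) = Add(5, g)
t = 37
K = 40 (K = Mul(Add(5, 5), 4) = Mul(10, 4) = 40)
H = -52 (H = Add(-15, Mul(-1, 37)) = Add(-15, -37) = -52)
Pow(Add(H, K), 2) = Pow(Add(-52, 40), 2) = Pow(-12, 2) = 144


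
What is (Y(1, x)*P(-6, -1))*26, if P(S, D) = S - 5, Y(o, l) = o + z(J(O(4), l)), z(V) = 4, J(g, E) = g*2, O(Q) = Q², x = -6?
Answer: -1430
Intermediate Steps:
J(g, E) = 2*g
Y(o, l) = 4 + o (Y(o, l) = o + 4 = 4 + o)
P(S, D) = -5 + S
(Y(1, x)*P(-6, -1))*26 = ((4 + 1)*(-5 - 6))*26 = (5*(-11))*26 = -55*26 = -1430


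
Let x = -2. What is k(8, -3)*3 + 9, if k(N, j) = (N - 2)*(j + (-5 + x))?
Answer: -171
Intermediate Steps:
k(N, j) = (-7 + j)*(-2 + N) (k(N, j) = (N - 2)*(j + (-5 - 2)) = (-2 + N)*(j - 7) = (-2 + N)*(-7 + j) = (-7 + j)*(-2 + N))
k(8, -3)*3 + 9 = (14 - 7*8 - 2*(-3) + 8*(-3))*3 + 9 = (14 - 56 + 6 - 24)*3 + 9 = -60*3 + 9 = -180 + 9 = -171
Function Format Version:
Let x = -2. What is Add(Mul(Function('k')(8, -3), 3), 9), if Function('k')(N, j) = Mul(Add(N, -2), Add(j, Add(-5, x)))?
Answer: -171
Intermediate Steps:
Function('k')(N, j) = Mul(Add(-7, j), Add(-2, N)) (Function('k')(N, j) = Mul(Add(N, -2), Add(j, Add(-5, -2))) = Mul(Add(-2, N), Add(j, -7)) = Mul(Add(-2, N), Add(-7, j)) = Mul(Add(-7, j), Add(-2, N)))
Add(Mul(Function('k')(8, -3), 3), 9) = Add(Mul(Add(14, Mul(-7, 8), Mul(-2, -3), Mul(8, -3)), 3), 9) = Add(Mul(Add(14, -56, 6, -24), 3), 9) = Add(Mul(-60, 3), 9) = Add(-180, 9) = -171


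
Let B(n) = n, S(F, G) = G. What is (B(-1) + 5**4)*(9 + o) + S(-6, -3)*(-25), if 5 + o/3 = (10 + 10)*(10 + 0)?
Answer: 370731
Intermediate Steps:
o = 585 (o = -15 + 3*((10 + 10)*(10 + 0)) = -15 + 3*(20*10) = -15 + 3*200 = -15 + 600 = 585)
(B(-1) + 5**4)*(9 + o) + S(-6, -3)*(-25) = (-1 + 5**4)*(9 + 585) - 3*(-25) = (-1 + 625)*594 + 75 = 624*594 + 75 = 370656 + 75 = 370731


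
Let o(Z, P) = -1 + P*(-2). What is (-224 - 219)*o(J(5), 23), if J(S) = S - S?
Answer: 20821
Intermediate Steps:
J(S) = 0
o(Z, P) = -1 - 2*P
(-224 - 219)*o(J(5), 23) = (-224 - 219)*(-1 - 2*23) = -443*(-1 - 46) = -443*(-47) = 20821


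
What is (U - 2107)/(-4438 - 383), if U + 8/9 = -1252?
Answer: 30239/43389 ≈ 0.69693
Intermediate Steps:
U = -11276/9 (U = -8/9 - 1252 = -11276/9 ≈ -1252.9)
(U - 2107)/(-4438 - 383) = (-11276/9 - 2107)/(-4438 - 383) = -30239/9/(-4821) = -30239/9*(-1/4821) = 30239/43389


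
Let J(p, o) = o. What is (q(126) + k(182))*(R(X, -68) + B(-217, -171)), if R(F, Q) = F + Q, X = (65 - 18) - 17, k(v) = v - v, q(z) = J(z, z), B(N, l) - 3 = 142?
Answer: 13482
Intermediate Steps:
B(N, l) = 145 (B(N, l) = 3 + 142 = 145)
q(z) = z
k(v) = 0
X = 30 (X = 47 - 17 = 30)
(q(126) + k(182))*(R(X, -68) + B(-217, -171)) = (126 + 0)*((30 - 68) + 145) = 126*(-38 + 145) = 126*107 = 13482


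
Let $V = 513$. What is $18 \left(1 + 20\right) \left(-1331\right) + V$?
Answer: $-502605$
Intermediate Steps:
$18 \left(1 + 20\right) \left(-1331\right) + V = 18 \left(1 + 20\right) \left(-1331\right) + 513 = 18 \cdot 21 \left(-1331\right) + 513 = 378 \left(-1331\right) + 513 = -503118 + 513 = -502605$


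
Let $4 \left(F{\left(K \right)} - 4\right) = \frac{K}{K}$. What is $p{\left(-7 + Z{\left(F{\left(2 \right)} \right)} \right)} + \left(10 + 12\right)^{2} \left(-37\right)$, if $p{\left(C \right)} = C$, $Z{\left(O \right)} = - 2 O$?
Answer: $- \frac{35847}{2} \approx -17924.0$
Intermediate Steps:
$F{\left(K \right)} = \frac{17}{4}$ ($F{\left(K \right)} = 4 + \frac{K \frac{1}{K}}{4} = 4 + \frac{1}{4} \cdot 1 = 4 + \frac{1}{4} = \frac{17}{4}$)
$p{\left(-7 + Z{\left(F{\left(2 \right)} \right)} \right)} + \left(10 + 12\right)^{2} \left(-37\right) = \left(-7 - \frac{17}{2}\right) + \left(10 + 12\right)^{2} \left(-37\right) = \left(-7 - \frac{17}{2}\right) + 22^{2} \left(-37\right) = - \frac{31}{2} + 484 \left(-37\right) = - \frac{31}{2} - 17908 = - \frac{35847}{2}$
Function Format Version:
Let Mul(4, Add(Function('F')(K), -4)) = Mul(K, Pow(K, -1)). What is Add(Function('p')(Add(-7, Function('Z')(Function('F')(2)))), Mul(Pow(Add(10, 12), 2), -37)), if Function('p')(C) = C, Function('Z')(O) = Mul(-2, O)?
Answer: Rational(-35847, 2) ≈ -17924.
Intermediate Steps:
Function('F')(K) = Rational(17, 4) (Function('F')(K) = Add(4, Mul(Rational(1, 4), Mul(K, Pow(K, -1)))) = Add(4, Mul(Rational(1, 4), 1)) = Add(4, Rational(1, 4)) = Rational(17, 4))
Add(Function('p')(Add(-7, Function('Z')(Function('F')(2)))), Mul(Pow(Add(10, 12), 2), -37)) = Add(Add(-7, Mul(-2, Rational(17, 4))), Mul(Pow(Add(10, 12), 2), -37)) = Add(Add(-7, Rational(-17, 2)), Mul(Pow(22, 2), -37)) = Add(Rational(-31, 2), Mul(484, -37)) = Add(Rational(-31, 2), -17908) = Rational(-35847, 2)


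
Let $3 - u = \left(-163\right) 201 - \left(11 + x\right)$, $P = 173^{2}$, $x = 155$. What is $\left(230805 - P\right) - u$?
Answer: $167944$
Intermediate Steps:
$P = 29929$
$u = 32932$ ($u = 3 - \left(\left(-163\right) 201 - 166\right) = 3 - \left(-32763 - 166\right) = 3 - -32929 = 3 + 32929 = 32932$)
$\left(230805 - P\right) - u = \left(230805 - 29929\right) - 32932 = 200876 - 32932 = 167944$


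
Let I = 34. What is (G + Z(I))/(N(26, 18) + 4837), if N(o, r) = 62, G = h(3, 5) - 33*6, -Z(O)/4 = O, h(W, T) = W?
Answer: -331/4899 ≈ -0.067565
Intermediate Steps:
Z(O) = -4*O
G = -195 (G = 3 - 33*6 = 3 - 198 = -195)
(G + Z(I))/(N(26, 18) + 4837) = (-195 - 4*34)/(62 + 4837) = (-195 - 136)/4899 = -331*1/4899 = -331/4899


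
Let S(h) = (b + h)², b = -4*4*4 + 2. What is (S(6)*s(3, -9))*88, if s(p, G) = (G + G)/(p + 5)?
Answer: -620928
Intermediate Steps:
b = -62 (b = -16*4 + 2 = -64 + 2 = -62)
s(p, G) = 2*G/(5 + p) (s(p, G) = (2*G)/(5 + p) = 2*G/(5 + p))
S(h) = (-62 + h)²
(S(6)*s(3, -9))*88 = ((-62 + 6)²*(2*(-9)/(5 + 3)))*88 = ((-56)²*(2*(-9)/8))*88 = (3136*(2*(-9)*(⅛)))*88 = (3136*(-9/4))*88 = -7056*88 = -620928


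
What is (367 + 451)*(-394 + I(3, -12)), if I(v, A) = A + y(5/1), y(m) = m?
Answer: -328018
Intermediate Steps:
I(v, A) = 5 + A (I(v, A) = A + 5/1 = A + 5*1 = A + 5 = 5 + A)
(367 + 451)*(-394 + I(3, -12)) = (367 + 451)*(-394 + (5 - 12)) = 818*(-394 - 7) = 818*(-401) = -328018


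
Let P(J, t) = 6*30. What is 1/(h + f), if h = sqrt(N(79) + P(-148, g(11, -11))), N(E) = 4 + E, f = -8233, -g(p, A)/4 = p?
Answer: -8233/67782026 - sqrt(263)/67782026 ≈ -0.00012170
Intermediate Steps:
g(p, A) = -4*p
P(J, t) = 180
h = sqrt(263) (h = sqrt((4 + 79) + 180) = sqrt(83 + 180) = sqrt(263) ≈ 16.217)
1/(h + f) = 1/(sqrt(263) - 8233) = 1/(-8233 + sqrt(263))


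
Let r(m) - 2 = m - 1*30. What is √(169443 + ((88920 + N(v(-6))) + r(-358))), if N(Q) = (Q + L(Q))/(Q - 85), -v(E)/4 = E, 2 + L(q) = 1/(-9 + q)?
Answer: 4*√13499030685/915 ≈ 507.91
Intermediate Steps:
L(q) = -2 + 1/(-9 + q)
v(E) = -4*E
N(Q) = (Q + (19 - 2*Q)/(-9 + Q))/(-85 + Q) (N(Q) = (Q + (19 - 2*Q)/(-9 + Q))/(Q - 85) = (Q + (19 - 2*Q)/(-9 + Q))/(-85 + Q))
r(m) = -28 + m (r(m) = 2 + (m - 1*30) = 2 + (m - 30) = 2 + (-30 + m) = -28 + m)
√(169443 + ((88920 + N(v(-6))) + r(-358))) = √(169443 + ((88920 + (19 - (-8)*(-6) + (-4*(-6))*(-9 - 4*(-6)))/((-85 - 4*(-6))*(-9 - 4*(-6)))) + (-28 - 358))) = √(169443 + ((88920 + (19 - 2*24 + 24*(-9 + 24))/((-85 + 24)*(-9 + 24))) - 386)) = √(169443 + ((88920 + (19 - 48 + 24*15)/(-61*15)) - 386)) = √(169443 + ((88920 - 1/61*1/15*(19 - 48 + 360)) - 386)) = √(169443 + ((88920 - 1/61*1/15*331) - 386)) = √(169443 + ((88920 - 331/915) - 386)) = √(169443 + (81361469/915 - 386)) = √(169443 + 81008279/915) = √(236048624/915) = 4*√13499030685/915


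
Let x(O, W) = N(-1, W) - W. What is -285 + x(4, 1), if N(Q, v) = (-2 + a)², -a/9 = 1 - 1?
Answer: -282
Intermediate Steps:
a = 0 (a = -9*(1 - 1) = -9*0 = 0)
N(Q, v) = 4 (N(Q, v) = (-2 + 0)² = (-2)² = 4)
x(O, W) = 4 - W
-285 + x(4, 1) = -285 + (4 - 1*1) = -285 + (4 - 1) = -285 + 3 = -282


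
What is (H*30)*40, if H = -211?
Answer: -253200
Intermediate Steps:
(H*30)*40 = -211*30*40 = -6330*40 = -253200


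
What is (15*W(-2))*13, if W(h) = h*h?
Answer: 780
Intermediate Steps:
W(h) = h**2
(15*W(-2))*13 = (15*(-2)**2)*13 = (15*4)*13 = 60*13 = 780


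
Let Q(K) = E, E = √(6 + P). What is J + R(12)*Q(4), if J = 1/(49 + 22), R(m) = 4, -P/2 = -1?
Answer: 1/71 + 8*√2 ≈ 11.328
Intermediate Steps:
P = 2 (P = -2*(-1) = 2)
E = 2*√2 (E = √(6 + 2) = √8 = 2*√2 ≈ 2.8284)
Q(K) = 2*√2
J = 1/71 ≈ 0.014085
J + R(12)*Q(4) = 1/71 + 4*(2*√2) = 1/71 + 8*√2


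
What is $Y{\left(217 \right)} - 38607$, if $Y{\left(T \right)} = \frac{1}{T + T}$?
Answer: $- \frac{16755437}{434} \approx -38607.0$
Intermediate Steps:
$Y{\left(T \right)} = \frac{1}{2 T}$
$Y{\left(217 \right)} - 38607 = \frac{1}{2 \cdot 217} - 38607 = \frac{1}{2} \cdot \frac{1}{217} - 38607 = \frac{1}{434} - 38607 = - \frac{16755437}{434}$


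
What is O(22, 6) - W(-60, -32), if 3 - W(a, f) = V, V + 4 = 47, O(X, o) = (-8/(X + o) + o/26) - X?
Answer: 1633/91 ≈ 17.945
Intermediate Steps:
O(X, o) = -X - 8/(X + o) + o/26 (O(X, o) = (-8/(X + o) + o*(1/26)) - X = (-8/(X + o) + o/26) - X = -X - 8/(X + o) + o/26)
V = 43 (V = -4 + 47 = 43)
W(a, f) = -40 (W(a, f) = 3 - 1*43 = 3 - 43 = -40)
O(22, 6) - W(-60, -32) = (-8 - 1*22² + (1/26)*6² - 25/26*22*6)/(22 + 6) - 1*(-40) = (-8 - 1*484 + (1/26)*36 - 1650/13)/28 + 40 = (-8 - 484 + 18/13 - 1650/13)/28 + 40 = (1/28)*(-8028/13) + 40 = -2007/91 + 40 = 1633/91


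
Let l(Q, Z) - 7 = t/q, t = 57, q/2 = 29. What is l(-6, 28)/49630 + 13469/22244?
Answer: 4847669279/8003780470 ≈ 0.60567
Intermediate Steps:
q = 58 (q = 2*29 = 58)
l(Q, Z) = 463/58 (l(Q, Z) = 7 + 57/58 = 463/58)
l(-6, 28)/49630 + 13469/22244 = (463/58)/49630 + 13469/22244 = (463/58)*(1/49630) + 13469*(1/22244) = 463/2878540 + 13469/22244 = 4847669279/8003780470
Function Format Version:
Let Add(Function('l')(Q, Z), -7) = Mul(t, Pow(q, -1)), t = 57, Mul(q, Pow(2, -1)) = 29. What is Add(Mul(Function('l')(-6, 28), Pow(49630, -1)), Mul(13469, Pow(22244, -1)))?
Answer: Rational(4847669279, 8003780470) ≈ 0.60567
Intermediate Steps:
q = 58 (q = Mul(2, 29) = 58)
Function('l')(Q, Z) = Rational(463, 58) (Function('l')(Q, Z) = Add(7, Mul(57, Pow(58, -1))) = Add(7, Mul(57, Rational(1, 58))) = Add(7, Rational(57, 58)) = Rational(463, 58))
Add(Mul(Function('l')(-6, 28), Pow(49630, -1)), Mul(13469, Pow(22244, -1))) = Add(Mul(Rational(463, 58), Pow(49630, -1)), Mul(13469, Pow(22244, -1))) = Add(Mul(Rational(463, 58), Rational(1, 49630)), Mul(13469, Rational(1, 22244))) = Add(Rational(463, 2878540), Rational(13469, 22244)) = Rational(4847669279, 8003780470)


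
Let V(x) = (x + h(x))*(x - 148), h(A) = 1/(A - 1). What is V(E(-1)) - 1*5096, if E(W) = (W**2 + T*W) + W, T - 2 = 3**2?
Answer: -13335/4 ≈ -3333.8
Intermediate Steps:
h(A) = 1/(-1 + A)
T = 11 (T = 2 + 3**2 = 2 + 9 = 11)
E(W) = W**2 + 12*W (E(W) = (W**2 + 11*W) + W = W**2 + 12*W)
V(x) = (-148 + x)*(x + 1/(-1 + x)) (V(x) = (x + 1/(-1 + x))*(x - 148) = (x + 1/(-1 + x))*(-148 + x) = (-148 + x)*(x + 1/(-1 + x)))
V(E(-1)) - 1*5096 = (-148 - (12 - 1) + (-(12 - 1))*(-1 - (12 - 1))*(-148 - (12 - 1)))/(-1 - (12 - 1)) - 1*5096 = (-148 - 1*11 + (-1*11)*(-1 - 1*11)*(-148 - 1*11))/(-1 - 1*11) - 5096 = (-148 - 11 - 11*(-1 - 11)*(-148 - 11))/(-1 - 11) - 5096 = (-148 - 11 - 11*(-12)*(-159))/(-12) - 5096 = -(-148 - 11 - 20988)/12 - 5096 = -1/12*(-21147) - 5096 = 7049/4 - 5096 = -13335/4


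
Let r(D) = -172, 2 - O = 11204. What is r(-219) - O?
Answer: 11030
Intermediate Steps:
O = -11202 (O = 2 - 1*11204 = 2 - 11204 = -11202)
r(-219) - O = -172 - 1*(-11202) = -172 + 11202 = 11030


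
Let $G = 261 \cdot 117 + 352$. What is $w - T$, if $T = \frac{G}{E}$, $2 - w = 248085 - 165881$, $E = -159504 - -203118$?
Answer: $- \frac{3585188917}{43614} \approx -82203.0$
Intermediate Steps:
$G = 30889$ ($G = 30537 + 352 = 30889$)
$E = 43614$ ($E = -159504 + 203118 = 43614$)
$w = -82202$ ($w = 2 - \left(248085 - 165881\right) = 2 - 82204 = -82202$)
$T = \frac{30889}{43614} \approx 0.70824$
$w - T = -82202 - \frac{30889}{43614} = - \frac{3585188917}{43614}$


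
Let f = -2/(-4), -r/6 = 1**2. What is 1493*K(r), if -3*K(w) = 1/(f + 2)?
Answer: -2986/15 ≈ -199.07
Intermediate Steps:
r = -6 (r = -6*1**2 = -6*1 = -6)
f = 1/2 (f = -2*(-1/4) = 1/2 ≈ 0.50000)
K(w) = -2/15 (K(w) = -1/(3*(1/2 + 2)) = -1/(3*5/2) = -1/3*2/5 = -2/15)
1493*K(r) = 1493*(-2/15) = -2986/15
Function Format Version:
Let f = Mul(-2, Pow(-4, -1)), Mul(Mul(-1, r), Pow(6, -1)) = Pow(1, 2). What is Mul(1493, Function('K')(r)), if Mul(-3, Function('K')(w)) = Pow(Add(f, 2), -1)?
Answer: Rational(-2986, 15) ≈ -199.07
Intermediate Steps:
r = -6 (r = Mul(-6, Pow(1, 2)) = Mul(-6, 1) = -6)
f = Rational(1, 2) (f = Mul(-2, Rational(-1, 4)) = Rational(1, 2) ≈ 0.50000)
Function('K')(w) = Rational(-2, 15) (Function('K')(w) = Mul(Rational(-1, 3), Pow(Add(Rational(1, 2), 2), -1)) = Mul(Rational(-1, 3), Pow(Rational(5, 2), -1)) = Mul(Rational(-1, 3), Rational(2, 5)) = Rational(-2, 15))
Mul(1493, Function('K')(r)) = Mul(1493, Rational(-2, 15)) = Rational(-2986, 15)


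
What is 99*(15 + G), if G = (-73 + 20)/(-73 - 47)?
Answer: 61149/40 ≈ 1528.7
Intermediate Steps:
G = 53/120 (G = -53/(-120) = -53*(-1/120) = 53/120 ≈ 0.44167)
99*(15 + G) = 99*(15 + 53/120) = 99*(1853/120) = 61149/40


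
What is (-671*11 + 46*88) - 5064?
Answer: -8397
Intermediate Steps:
(-671*11 + 46*88) - 5064 = (-7381 + 4048) - 5064 = -3333 - 5064 = -8397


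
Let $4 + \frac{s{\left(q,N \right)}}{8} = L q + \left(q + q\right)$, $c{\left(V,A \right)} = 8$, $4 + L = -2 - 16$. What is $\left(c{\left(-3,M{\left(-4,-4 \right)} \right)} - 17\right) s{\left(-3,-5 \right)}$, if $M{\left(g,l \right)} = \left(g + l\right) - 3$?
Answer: $-4032$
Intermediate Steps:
$L = -22$ ($L = -4 - 18 = -22$)
$M{\left(g,l \right)} = -3 + g + l$
$s{\left(q,N \right)} = -32 - 160 q$ ($s{\left(q,N \right)} = -32 + 8 \left(- 22 q + \left(q + q\right)\right) = -32 + 8 \left(- 22 q + 2 q\right) = -32 + 8 \left(- 20 q\right) = -32 - 160 q$)
$\left(c{\left(-3,M{\left(-4,-4 \right)} \right)} - 17\right) s{\left(-3,-5 \right)} = \left(8 - 17\right) \left(-32 - -480\right) = - 9 \left(-32 + 480\right) = \left(-9\right) 448 = -4032$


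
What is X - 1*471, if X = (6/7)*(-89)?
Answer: -3831/7 ≈ -547.29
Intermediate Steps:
X = -534/7 (X = (6*(1/7))*(-89) = (6/7)*(-89) = -534/7 ≈ -76.286)
X - 1*471 = -534/7 - 1*471 = -534/7 - 471 = -3831/7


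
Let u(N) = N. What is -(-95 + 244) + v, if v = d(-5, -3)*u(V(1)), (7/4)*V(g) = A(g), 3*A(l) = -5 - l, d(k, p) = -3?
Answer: -1019/7 ≈ -145.57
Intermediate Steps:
A(l) = -5/3 - l/3 (A(l) = (-5 - l)/3 = -5/3 - l/3)
V(g) = -20/21 - 4*g/21 (V(g) = 4*(-5/3 - g/3)/7 = -20/21 - 4*g/21)
v = 24/7 (v = -3*(-20/21 - 4/21*1) = -3*(-20/21 - 4/21) = -3*(-8/7) = 24/7 ≈ 3.4286)
-(-95 + 244) + v = -(-95 + 244) + 24/7 = -1*149 + 24/7 = -149 + 24/7 = -1019/7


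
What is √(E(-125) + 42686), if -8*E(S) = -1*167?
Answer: √683310/4 ≈ 206.66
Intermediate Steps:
E(S) = 167/8 (E(S) = -(-1)*167/8 = -⅛*(-167) = 167/8)
√(E(-125) + 42686) = √(167/8 + 42686) = √(341655/8) = √683310/4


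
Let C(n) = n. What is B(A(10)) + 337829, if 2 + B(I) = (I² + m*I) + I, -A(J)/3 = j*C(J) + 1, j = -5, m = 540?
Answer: 438963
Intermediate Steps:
A(J) = -3 + 15*J (A(J) = -3*(-5*J + 1) = -3*(1 - 5*J) = -3 + 15*J)
B(I) = -2 + I² + 541*I (B(I) = -2 + ((I² + 540*I) + I) = -2 + (I² + 541*I) = -2 + I² + 541*I)
B(A(10)) + 337829 = (-2 + (-3 + 15*10)² + 541*(-3 + 15*10)) + 337829 = (-2 + (-3 + 150)² + 541*(-3 + 150)) + 337829 = (-2 + 147² + 541*147) + 337829 = (-2 + 21609 + 79527) + 337829 = 101134 + 337829 = 438963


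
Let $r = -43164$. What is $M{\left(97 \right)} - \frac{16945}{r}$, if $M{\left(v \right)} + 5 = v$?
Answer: $\frac{3988033}{43164} \approx 92.393$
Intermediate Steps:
$M{\left(v \right)} = -5 + v$
$M{\left(97 \right)} - \frac{16945}{r} = \left(-5 + 97\right) - \frac{16945}{-43164} = 92 - 16945 \left(- \frac{1}{43164}\right) = 92 - - \frac{16945}{43164} = 92 + \frac{16945}{43164} = \frac{3988033}{43164}$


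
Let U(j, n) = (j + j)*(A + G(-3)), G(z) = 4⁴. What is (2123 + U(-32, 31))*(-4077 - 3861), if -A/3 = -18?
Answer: 140637546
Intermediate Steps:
A = 54 (A = -3*(-18) = 54)
G(z) = 256
U(j, n) = 620*j (U(j, n) = (j + j)*(54 + 256) = (2*j)*310 = 620*j)
(2123 + U(-32, 31))*(-4077 - 3861) = (2123 + 620*(-32))*(-4077 - 3861) = (2123 - 19840)*(-7938) = -17717*(-7938) = 140637546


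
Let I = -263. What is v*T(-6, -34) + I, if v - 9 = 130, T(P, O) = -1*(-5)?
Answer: 432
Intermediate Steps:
T(P, O) = 5
v = 139 (v = 9 + 130 = 139)
v*T(-6, -34) + I = 139*5 - 263 = 695 - 263 = 432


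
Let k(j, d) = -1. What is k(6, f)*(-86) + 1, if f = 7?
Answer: 87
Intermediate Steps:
k(6, f)*(-86) + 1 = -1*(-86) + 1 = 86 + 1 = 87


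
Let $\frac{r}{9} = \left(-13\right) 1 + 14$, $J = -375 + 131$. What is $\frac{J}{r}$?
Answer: $- \frac{244}{9} \approx -27.111$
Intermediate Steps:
$J = -244$
$r = 9$ ($r = 9 \left(\left(-13\right) 1 + 14\right) = 9 \left(-13 + 14\right) = 9 \cdot 1 = 9$)
$\frac{J}{r} = - \frac{244}{9}$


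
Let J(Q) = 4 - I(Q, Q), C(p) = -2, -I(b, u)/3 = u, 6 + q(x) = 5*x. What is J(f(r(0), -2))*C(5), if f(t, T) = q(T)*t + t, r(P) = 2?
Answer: 172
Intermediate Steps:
q(x) = -6 + 5*x
I(b, u) = -3*u
f(t, T) = t + t*(-6 + 5*T) (f(t, T) = (-6 + 5*T)*t + t = t*(-6 + 5*T) + t = t + t*(-6 + 5*T))
J(Q) = 4 + 3*Q (J(Q) = 4 - (-3)*Q = 4 + 3*Q)
J(f(r(0), -2))*C(5) = (4 + 3*(5*2*(-1 - 2)))*(-2) = (4 + 3*(5*2*(-3)))*(-2) = (4 + 3*(-30))*(-2) = (4 - 90)*(-2) = -86*(-2) = 172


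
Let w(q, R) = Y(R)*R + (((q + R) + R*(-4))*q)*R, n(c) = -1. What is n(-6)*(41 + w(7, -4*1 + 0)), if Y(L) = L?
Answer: 475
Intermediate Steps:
w(q, R) = R² + R*q*(q - 3*R) (w(q, R) = R*R + (((q + R) + R*(-4))*q)*R = R² + (((R + q) - 4*R)*q)*R = R² + ((q - 3*R)*q)*R = R² + (q*(q - 3*R))*R = R² + R*q*(q - 3*R))
n(-6)*(41 + w(7, -4*1 + 0)) = -(41 + (-4*1 + 0)*((-4*1 + 0) + 7² - 3*(-4*1 + 0)*7)) = -(41 + (-4 + 0)*((-4 + 0) + 49 - 3*(-4 + 0)*7)) = -(41 - 4*(-4 + 49 - 3*(-4)*7)) = -(41 - 4*(-4 + 49 + 84)) = -(41 - 4*129) = -(41 - 516) = -1*(-475) = 475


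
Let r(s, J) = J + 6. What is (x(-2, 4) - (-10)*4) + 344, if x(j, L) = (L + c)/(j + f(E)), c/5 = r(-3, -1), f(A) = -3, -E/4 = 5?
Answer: 1891/5 ≈ 378.20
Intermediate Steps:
E = -20 (E = -4*5 = -20)
r(s, J) = 6 + J
c = 25 (c = 5*(6 - 1) = 5*5 = 25)
x(j, L) = (25 + L)/(-3 + j) (x(j, L) = (L + 25)/(j - 3) = (25 + L)/(-3 + j))
(x(-2, 4) - (-10)*4) + 344 = ((25 + 4)/(-3 - 2) - (-10)*4) + 344 = (29/(-5) - 5*(-8)) + 344 = (-1/5*29 + 40) + 344 = (-29/5 + 40) + 344 = 171/5 + 344 = 1891/5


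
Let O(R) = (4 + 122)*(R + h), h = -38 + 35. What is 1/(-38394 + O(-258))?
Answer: -1/71280 ≈ -1.4029e-5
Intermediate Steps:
h = -3
O(R) = -378 + 126*R (O(R) = (4 + 122)*(R - 3) = 126*(-3 + R) = -378 + 126*R)
1/(-38394 + O(-258)) = 1/(-38394 + (-378 + 126*(-258))) = 1/(-38394 + (-378 - 32508)) = 1/(-38394 - 32886) = 1/(-71280) = -1/71280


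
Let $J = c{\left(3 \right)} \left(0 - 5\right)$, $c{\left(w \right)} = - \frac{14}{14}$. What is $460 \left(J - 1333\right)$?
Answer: $-610880$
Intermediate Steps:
$c{\left(w \right)} = -1$ ($c{\left(w \right)} = \left(-14\right) \frac{1}{14} = -1$)
$J = 5$ ($J = - (0 - 5) = \left(-1\right) \left(-5\right) = 5$)
$460 \left(J - 1333\right) = 460 \left(5 - 1333\right) = 460 \left(-1328\right) = -610880$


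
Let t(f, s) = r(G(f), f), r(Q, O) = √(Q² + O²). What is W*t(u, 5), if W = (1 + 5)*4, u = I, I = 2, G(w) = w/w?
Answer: 24*√5 ≈ 53.666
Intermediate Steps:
G(w) = 1
u = 2
r(Q, O) = √(O² + Q²)
t(f, s) = √(1 + f²) (t(f, s) = √(f² + 1²) = √(f² + 1) = √(1 + f²))
W = 24 (W = 6*4 = 24)
W*t(u, 5) = 24*√(1 + 2²) = 24*√(1 + 4) = 24*√5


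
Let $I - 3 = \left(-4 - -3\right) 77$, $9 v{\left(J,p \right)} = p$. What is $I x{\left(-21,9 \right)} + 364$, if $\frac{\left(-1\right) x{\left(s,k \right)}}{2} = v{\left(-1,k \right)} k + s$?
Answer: $-1412$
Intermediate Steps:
$v{\left(J,p \right)} = \frac{p}{9}$
$x{\left(s,k \right)} = - 2 s - \frac{2 k^{2}}{9}$ ($x{\left(s,k \right)} = - 2 \left(\frac{k}{9} k + s\right) = - 2 \left(\frac{k^{2}}{9} + s\right) = - 2 \left(s + \frac{k^{2}}{9}\right) = - 2 s - \frac{2 k^{2}}{9}$)
$I = -74$ ($I = 3 + \left(-4 - -3\right) 77 = 3 + \left(-4 + 3\right) 77 = 3 - 77 = -74$)
$I x{\left(-21,9 \right)} + 364 = - 74 \left(\left(-2\right) \left(-21\right) - \frac{2 \cdot 9^{2}}{9}\right) + 364 = - 74 \left(42 - 18\right) + 364 = \left(-74\right) 24 + 364 = -1776 + 364 = -1412$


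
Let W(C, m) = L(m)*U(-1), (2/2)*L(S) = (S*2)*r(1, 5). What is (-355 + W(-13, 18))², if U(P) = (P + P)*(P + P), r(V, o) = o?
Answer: 133225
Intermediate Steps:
U(P) = 4*P² (U(P) = (2*P)*(2*P) = 4*P²)
L(S) = 10*S (L(S) = (S*2)*5 = (2*S)*5 = 10*S)
W(C, m) = 40*m (W(C, m) = (10*m)*(4*(-1)²) = (10*m)*(4*1) = (10*m)*4 = 40*m)
(-355 + W(-13, 18))² = (-355 + 40*18)² = (-355 + 720)² = 365² = 133225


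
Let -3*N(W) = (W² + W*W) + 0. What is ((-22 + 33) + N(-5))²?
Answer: 289/9 ≈ 32.111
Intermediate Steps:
N(W) = -2*W²/3 (N(W) = -((W² + W*W) + 0)/3 = -((W² + W²) + 0)/3 = -(2*W² + 0)/3 = -2*W²/3)
((-22 + 33) + N(-5))² = ((-22 + 33) - ⅔*(-5)²)² = (11 - ⅔*25)² = (11 - 50/3)² = (-17/3)² = 289/9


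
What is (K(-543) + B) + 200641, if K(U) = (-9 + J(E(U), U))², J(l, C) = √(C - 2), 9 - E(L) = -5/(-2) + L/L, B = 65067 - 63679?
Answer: 201565 - 18*I*√545 ≈ 2.0157e+5 - 420.21*I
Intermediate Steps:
B = 1388
E(L) = 11/2 (E(L) = 9 - (-5/(-2) + L/L) = 9 - (-5*(-½) + 1) = 9 - (5/2 + 1) = 9 - 1*7/2 = 9 - 7/2 = 11/2)
J(l, C) = √(-2 + C)
K(U) = (-9 + √(-2 + U))²
(K(-543) + B) + 200641 = ((-9 + √(-2 - 543))² + 1388) + 200641 = ((-9 + √(-545))² + 1388) + 200641 = ((-9 + I*√545)² + 1388) + 200641 = (1388 + (-9 + I*√545)²) + 200641 = 202029 + (-9 + I*√545)²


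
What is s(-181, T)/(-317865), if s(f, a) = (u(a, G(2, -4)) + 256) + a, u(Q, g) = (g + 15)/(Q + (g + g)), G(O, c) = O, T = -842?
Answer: 32739/17758058 ≈ 0.0018436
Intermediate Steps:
u(Q, g) = (15 + g)/(Q + 2*g)
s(f, a) = 256 + a + 17/(4 + a) (s(f, a) = ((15 + 2)/(a + 2*2) + 256) + a = (17/(a + 4) + 256) + a = (17/(4 + a) + 256) + a = (256 + 17/(4 + a)) + a = 256 + a + 17/(4 + a))
s(-181, T)/(-317865) = ((17 + (4 - 842)*(256 - 842))/(4 - 842))/(-317865) = ((17 - 838*(-586))/(-838))*(-1/317865) = -(17 + 491068)/838*(-1/317865) = -1/838*491085*(-1/317865) = -491085/838*(-1/317865) = 32739/17758058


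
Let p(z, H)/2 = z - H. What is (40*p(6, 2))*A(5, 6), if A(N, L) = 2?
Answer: 640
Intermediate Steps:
p(z, H) = -2*H + 2*z (p(z, H) = 2*(z - H) = -2*H + 2*z)
(40*p(6, 2))*A(5, 6) = (40*(-2*2 + 2*6))*2 = (40*(-4 + 12))*2 = (40*8)*2 = 320*2 = 640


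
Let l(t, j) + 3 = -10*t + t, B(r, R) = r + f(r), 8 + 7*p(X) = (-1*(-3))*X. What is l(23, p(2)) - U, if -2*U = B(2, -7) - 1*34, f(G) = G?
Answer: -225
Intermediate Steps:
p(X) = -8/7 + 3*X/7 (p(X) = -8/7 + ((-1*(-3))*X)/7 = -8/7 + (3*X)/7 = -8/7 + 3*X/7)
B(r, R) = 2*r (B(r, R) = r + r = 2*r)
l(t, j) = -3 - 9*t (l(t, j) = -3 + (-10*t + t) = -3 - 9*t)
U = 15 (U = -(2*2 - 1*34)/2 = -(4 - 34)/2 = -½*(-30) = 15)
l(23, p(2)) - U = (-3 - 9*23) - 1*15 = (-3 - 207) - 15 = -210 - 15 = -225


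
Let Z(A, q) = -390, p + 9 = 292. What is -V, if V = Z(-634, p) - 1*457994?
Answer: 458384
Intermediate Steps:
p = 283 (p = -9 + 292 = 283)
V = -458384 (V = -390 - 1*457994 = -390 - 457994 = -458384)
-V = -1*(-458384) = 458384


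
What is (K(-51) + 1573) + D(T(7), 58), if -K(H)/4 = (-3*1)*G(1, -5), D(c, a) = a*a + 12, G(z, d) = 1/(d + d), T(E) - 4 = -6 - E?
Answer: 24739/5 ≈ 4947.8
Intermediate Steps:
T(E) = -2 - E (T(E) = 4 + (-6 - E) = -2 - E)
G(z, d) = 1/(2*d)
D(c, a) = 12 + a² (D(c, a) = a² + 12 = 12 + a²)
K(H) = -6/5 (K(H) = -4*(-3*1)*(½)/(-5) = -(-12)*(½)*(-⅕) = -(-12)*(-1)/10 = -4*3/10 = -6/5)
(K(-51) + 1573) + D(T(7), 58) = (-6/5 + 1573) + (12 + 58²) = 7859/5 + (12 + 3364) = 7859/5 + 3376 = 24739/5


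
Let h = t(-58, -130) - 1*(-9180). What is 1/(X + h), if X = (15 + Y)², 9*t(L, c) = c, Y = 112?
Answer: 9/227651 ≈ 3.9534e-5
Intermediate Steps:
t(L, c) = c/9
X = 16129 (X = (15 + 112)² = 127² = 16129)
h = 82490/9 (h = (⅑)*(-130) - 1*(-9180) = -130/9 + 9180 = 82490/9 ≈ 9165.6)
1/(X + h) = 1/(16129 + 82490/9) = 1/(227651/9) = 9/227651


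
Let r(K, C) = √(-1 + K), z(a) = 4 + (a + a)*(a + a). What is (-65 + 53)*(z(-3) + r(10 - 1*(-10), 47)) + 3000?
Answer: 2520 - 12*√19 ≈ 2467.7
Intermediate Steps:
z(a) = 4 + 4*a² (z(a) = 4 + (2*a)*(2*a) = 4 + 4*a²)
(-65 + 53)*(z(-3) + r(10 - 1*(-10), 47)) + 3000 = (-65 + 53)*((4 + 4*(-3)²) + √(-1 + (10 - 1*(-10)))) + 3000 = -12*((4 + 4*9) + √(-1 + (10 + 10))) + 3000 = -12*((4 + 36) + √(-1 + 20)) + 3000 = -12*(40 + √19) + 3000 = (-480 - 12*√19) + 3000 = 2520 - 12*√19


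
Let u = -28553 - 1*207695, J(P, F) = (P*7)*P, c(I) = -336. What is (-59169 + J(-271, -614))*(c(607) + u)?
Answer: -107626320112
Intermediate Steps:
J(P, F) = 7*P**2 (J(P, F) = (7*P)*P = 7*P**2)
u = -236248 (u = -28553 - 207695 = -236248)
(-59169 + J(-271, -614))*(c(607) + u) = (-59169 + 7*(-271)**2)*(-336 - 236248) = (-59169 + 7*73441)*(-236584) = (-59169 + 514087)*(-236584) = 454918*(-236584) = -107626320112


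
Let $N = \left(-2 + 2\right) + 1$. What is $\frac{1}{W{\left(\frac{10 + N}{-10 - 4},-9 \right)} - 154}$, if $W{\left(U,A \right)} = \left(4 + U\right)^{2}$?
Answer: $- \frac{196}{28159} \approx -0.0069605$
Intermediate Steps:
$N = 1$ ($N = 0 + 1 = 1$)
$\frac{1}{W{\left(\frac{10 + N}{-10 - 4},-9 \right)} - 154} = \frac{1}{\left(4 + \frac{10 + 1}{-10 - 4}\right)^{2} - 154} = \frac{1}{\left(4 + \frac{11}{-14}\right)^{2} - 154} = \frac{1}{\left(4 + 11 \left(- \frac{1}{14}\right)\right)^{2} - 154} = \frac{1}{\left(4 - \frac{11}{14}\right)^{2} - 154} = \frac{1}{\left(\frac{45}{14}\right)^{2} - 154} = \frac{1}{\frac{2025}{196} - 154} = \frac{1}{- \frac{28159}{196}} = - \frac{196}{28159}$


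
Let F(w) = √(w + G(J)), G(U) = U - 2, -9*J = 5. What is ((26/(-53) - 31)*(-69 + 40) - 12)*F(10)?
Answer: 47765*√67/159 ≈ 2459.0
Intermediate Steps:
J = -5/9 (J = -⅑*5 = -5/9 ≈ -0.55556)
G(U) = -2 + U
F(w) = √(-23/9 + w) (F(w) = √(w + (-2 - 5/9)) = √(w - 23/9) = √(-23/9 + w))
((26/(-53) - 31)*(-69 + 40) - 12)*F(10) = ((26/(-53) - 31)*(-69 + 40) - 12)*(√(-23 + 9*10)/3) = ((26*(-1/53) - 31)*(-29) - 12)*(√(-23 + 90)/3) = ((-26/53 - 31)*(-29) - 12)*(√67/3) = (-1669/53*(-29) - 12)*(√67/3) = (48401/53 - 12)*(√67/3) = 47765*(√67/3)/53 = 47765*√67/159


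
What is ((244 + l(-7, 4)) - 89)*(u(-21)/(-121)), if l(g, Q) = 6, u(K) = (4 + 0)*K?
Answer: 13524/121 ≈ 111.77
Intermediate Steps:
u(K) = 4*K
((244 + l(-7, 4)) - 89)*(u(-21)/(-121)) = ((244 + 6) - 89)*((4*(-21))/(-121)) = (250 - 89)*(-84*(-1/121)) = 161*(84/121) = 13524/121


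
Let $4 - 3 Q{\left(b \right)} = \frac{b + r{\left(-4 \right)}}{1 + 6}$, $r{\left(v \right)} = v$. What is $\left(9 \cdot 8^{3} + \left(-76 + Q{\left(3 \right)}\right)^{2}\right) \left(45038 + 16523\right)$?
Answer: $\frac{276262190137}{441} \approx 6.2645 \cdot 10^{8}$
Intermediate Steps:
$Q{\left(b \right)} = \frac{32}{21} - \frac{b}{21}$ ($Q{\left(b \right)} = \frac{4}{3} - \frac{\left(b - 4\right) \frac{1}{1 + 6}}{3} = \frac{4}{3} - \frac{\left(-4 + b\right) \frac{1}{7}}{3} = \frac{4}{3} - \frac{- \frac{4}{7} + \frac{b}{7}}{3} = \frac{4}{3} - \left(- \frac{4}{21} + \frac{b}{21}\right) = \frac{32}{21} - \frac{b}{21}$)
$\left(9 \cdot 8^{3} + \left(-76 + Q{\left(3 \right)}\right)^{2}\right) \left(45038 + 16523\right) = \left(9 \cdot 8^{3} + \left(-76 + \left(\frac{32}{21} - \frac{1}{7}\right)\right)^{2}\right) \left(45038 + 16523\right) = \left(9 \cdot 512 + \left(-76 + \left(\frac{32}{21} - \frac{1}{7}\right)\right)^{2}\right) 61561 = \left(4608 + \left(-76 + \frac{29}{21}\right)^{2}\right) 61561 = \left(4608 + \left(- \frac{1567}{21}\right)^{2}\right) 61561 = \left(4608 + \frac{2455489}{441}\right) 61561 = \frac{4487617}{441} \cdot 61561 = \frac{276262190137}{441}$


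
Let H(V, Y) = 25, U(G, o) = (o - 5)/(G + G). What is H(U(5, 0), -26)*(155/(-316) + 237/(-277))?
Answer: -2945675/87532 ≈ -33.653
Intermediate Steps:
U(G, o) = (-5 + o)/(2*G) (U(G, o) = (-5 + o)/((2*G)) = (-5 + o)*(1/(2*G)) = (-5 + o)/(2*G))
H(U(5, 0), -26)*(155/(-316) + 237/(-277)) = 25*(155/(-316) + 237/(-277)) = 25*(155*(-1/316) + 237*(-1/277)) = 25*(-155/316 - 237/277) = 25*(-117827/87532) = -2945675/87532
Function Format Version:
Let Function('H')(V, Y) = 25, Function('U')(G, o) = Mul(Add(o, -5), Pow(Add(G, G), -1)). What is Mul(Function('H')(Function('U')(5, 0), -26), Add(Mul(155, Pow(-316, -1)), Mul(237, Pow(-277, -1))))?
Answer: Rational(-2945675, 87532) ≈ -33.653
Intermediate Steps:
Function('U')(G, o) = Mul(Rational(1, 2), Pow(G, -1), Add(-5, o)) (Function('U')(G, o) = Mul(Add(-5, o), Pow(Mul(2, G), -1)) = Mul(Add(-5, o), Mul(Rational(1, 2), Pow(G, -1))) = Mul(Rational(1, 2), Pow(G, -1), Add(-5, o)))
Mul(Function('H')(Function('U')(5, 0), -26), Add(Mul(155, Pow(-316, -1)), Mul(237, Pow(-277, -1)))) = Mul(25, Add(Mul(155, Pow(-316, -1)), Mul(237, Pow(-277, -1)))) = Mul(25, Add(Mul(155, Rational(-1, 316)), Mul(237, Rational(-1, 277)))) = Mul(25, Add(Rational(-155, 316), Rational(-237, 277))) = Mul(25, Rational(-117827, 87532)) = Rational(-2945675, 87532)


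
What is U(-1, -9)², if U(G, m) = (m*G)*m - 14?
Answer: 9025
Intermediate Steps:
U(G, m) = -14 + G*m² (U(G, m) = (G*m)*m - 14 = G*m² - 14 = -14 + G*m²)
U(-1, -9)² = (-14 - 1*(-9)²)² = (-14 - 1*81)² = (-14 - 81)² = (-95)² = 9025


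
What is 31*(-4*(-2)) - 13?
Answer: 235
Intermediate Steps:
31*(-4*(-2)) - 13 = 31*8 - 13 = 248 - 13 = 235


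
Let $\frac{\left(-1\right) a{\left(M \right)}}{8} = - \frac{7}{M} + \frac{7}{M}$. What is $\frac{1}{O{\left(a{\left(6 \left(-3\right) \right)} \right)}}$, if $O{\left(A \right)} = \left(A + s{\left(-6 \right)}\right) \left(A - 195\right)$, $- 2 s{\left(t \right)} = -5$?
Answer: $- \frac{2}{975} \approx -0.0020513$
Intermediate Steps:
$s{\left(t \right)} = \frac{5}{2}$ ($s{\left(t \right)} = \left(- \frac{1}{2}\right) \left(-5\right) = \frac{5}{2}$)
$a{\left(M \right)} = 0$ ($a{\left(M \right)} = - 8 \left(- \frac{7}{M} + \frac{7}{M}\right) = \left(-8\right) 0 = 0$)
$O{\left(A \right)} = \left(-195 + A\right) \left(\frac{5}{2} + A\right)$ ($O{\left(A \right)} = \left(A + \frac{5}{2}\right) \left(A - 195\right) = \left(\frac{5}{2} + A\right) \left(-195 + A\right) = \left(-195 + A\right) \left(\frac{5}{2} + A\right)$)
$\frac{1}{O{\left(a{\left(6 \left(-3\right) \right)} \right)}} = \frac{1}{- \frac{975}{2} + 0^{2} - 0} = \frac{1}{- \frac{975}{2} + 0 + 0} = \frac{1}{- \frac{975}{2}} = - \frac{2}{975}$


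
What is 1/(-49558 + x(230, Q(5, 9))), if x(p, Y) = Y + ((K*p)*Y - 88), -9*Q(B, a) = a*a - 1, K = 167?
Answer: -9/3519694 ≈ -2.5570e-6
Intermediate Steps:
Q(B, a) = ⅑ - a²/9 (Q(B, a) = -(a*a - 1)/9 = -(a² - 1)/9 = -(-1 + a²)/9 = ⅑ - a²/9)
x(p, Y) = -88 + Y + 167*Y*p (x(p, Y) = Y + ((167*p)*Y - 88) = Y + (167*Y*p - 88) = Y + (-88 + 167*Y*p) = -88 + Y + 167*Y*p)
1/(-49558 + x(230, Q(5, 9))) = 1/(-49558 + (-88 + (⅑ - ⅑*9²) + 167*(⅑ - ⅑*9²)*230)) = 1/(-49558 + (-88 + (⅑ - ⅑*81) + 167*(⅑ - ⅑*81)*230)) = 1/(-49558 + (-88 + (⅑ - 9) + 167*(⅑ - 9)*230)) = 1/(-49558 + (-88 - 80/9 + 167*(-80/9)*230)) = 1/(-49558 + (-88 - 80/9 - 3072800/9)) = 1/(-49558 - 3073672/9) = 1/(-3519694/9) = -9/3519694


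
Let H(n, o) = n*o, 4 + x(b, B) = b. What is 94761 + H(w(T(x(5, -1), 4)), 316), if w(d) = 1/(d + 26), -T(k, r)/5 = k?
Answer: 1990297/21 ≈ 94776.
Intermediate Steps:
x(b, B) = -4 + b
T(k, r) = -5*k
w(d) = 1/(26 + d)
94761 + H(w(T(x(5, -1), 4)), 316) = 94761 + 316/(26 - 5*(-4 + 5)) = 94761 + 316/(26 - 5*1) = 94761 + 316/(26 - 5) = 94761 + 316/21 = 1990297/21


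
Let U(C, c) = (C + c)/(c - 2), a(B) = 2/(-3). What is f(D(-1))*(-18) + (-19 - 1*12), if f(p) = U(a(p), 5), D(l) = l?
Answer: -57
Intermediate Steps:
a(B) = -2/3 (a(B) = 2*(-1/3) = -2/3)
U(C, c) = (C + c)/(-2 + c)
f(p) = 13/9 (f(p) = (-2/3 + 5)/(-2 + 5) = (13/3)/3 = (1/3)*(13/3) = 13/9)
f(D(-1))*(-18) + (-19 - 1*12) = (13/9)*(-18) + (-19 - 1*12) = -26 + (-19 - 12) = -26 - 31 = -57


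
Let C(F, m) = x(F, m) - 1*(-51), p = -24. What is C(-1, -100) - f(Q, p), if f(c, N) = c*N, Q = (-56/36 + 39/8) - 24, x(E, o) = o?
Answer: -1636/3 ≈ -545.33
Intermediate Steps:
Q = -1489/72 (Q = (-56*1/36 + 39*(⅛)) - 24 = (-14/9 + 39/8) - 24 = 239/72 - 24 = -1489/72 ≈ -20.681)
f(c, N) = N*c
C(F, m) = 51 + m (C(F, m) = m - 1*(-51) = m + 51 = 51 + m)
C(-1, -100) - f(Q, p) = (51 - 100) - (-24)*(-1489)/72 = -49 - 1*1489/3 = -49 - 1489/3 = -1636/3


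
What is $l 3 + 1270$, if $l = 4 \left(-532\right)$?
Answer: $-5114$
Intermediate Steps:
$l = -2128$
$l 3 + 1270 = \left(-2128\right) 3 + 1270 = -6384 + 1270 = -5114$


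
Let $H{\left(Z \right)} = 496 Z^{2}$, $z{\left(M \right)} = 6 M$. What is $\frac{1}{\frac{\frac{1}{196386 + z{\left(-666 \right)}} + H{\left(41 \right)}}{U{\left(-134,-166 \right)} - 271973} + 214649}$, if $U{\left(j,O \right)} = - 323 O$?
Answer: $\frac{42009318450}{9017097785809409} \approx 4.6589 \cdot 10^{-6}$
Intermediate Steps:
$\frac{1}{\frac{\frac{1}{196386 + z{\left(-666 \right)}} + H{\left(41 \right)}}{U{\left(-134,-166 \right)} - 271973} + 214649} = \frac{1}{\frac{\frac{1}{196386 + 6 \left(-666\right)} + 496 \cdot 41^{2}}{\left(-323\right) \left(-166\right) - 271973} + 214649} = \frac{1}{\frac{\frac{1}{196386 - 3996} + 496 \cdot 1681}{53618 - 271973} + 214649} = \frac{1}{\frac{\frac{1}{192390} + 833776}{-218355} + 214649} = \frac{1}{\left(\frac{1}{192390} + 833776\right) \left(- \frac{1}{218355}\right) + 214649} = \frac{1}{\frac{160410164641}{192390} \left(- \frac{1}{218355}\right) + 214649} = \frac{1}{- \frac{160410164641}{42009318450} + 214649} = \frac{1}{\frac{9017097785809409}{42009318450}} = \frac{42009318450}{9017097785809409}$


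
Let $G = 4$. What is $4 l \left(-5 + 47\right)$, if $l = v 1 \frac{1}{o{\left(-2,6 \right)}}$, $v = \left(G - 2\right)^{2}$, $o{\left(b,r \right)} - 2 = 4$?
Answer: $112$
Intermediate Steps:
$o{\left(b,r \right)} = 6$ ($o{\left(b,r \right)} = 2 + 4 = 6$)
$v = 4$ ($v = \left(4 - 2\right)^{2} = 2^{2} = 4$)
$l = \frac{2}{3}$ ($l = 4 \cdot 1 \cdot \frac{1}{6} = 4 \cdot \frac{1}{6} = \frac{2}{3} \approx 0.66667$)
$4 l \left(-5 + 47\right) = 4 \cdot \frac{2}{3} \left(-5 + 47\right) = \frac{8}{3} \cdot 42 = 112$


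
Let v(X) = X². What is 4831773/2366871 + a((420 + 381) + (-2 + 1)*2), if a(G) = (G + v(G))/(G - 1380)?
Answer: -503365561029/458384017 ≈ -1098.1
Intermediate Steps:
a(G) = (G + G²)/(-1380 + G) (a(G) = (G + G²)/(G - 1380) = (G + G²)/(-1380 + G))
4831773/2366871 + a((420 + 381) + (-2 + 1)*2) = 4831773/2366871 + ((420 + 381) + (-2 + 1)*2)*(1 + ((420 + 381) + (-2 + 1)*2))/(-1380 + ((420 + 381) + (-2 + 1)*2)) = 4831773*(1/2366871) + (801 - 1*2)*(1 + (801 - 1*2))/(-1380 + (801 - 1*2)) = 1610591/788957 + (801 - 2)*(1 + (801 - 2))/(-1380 + (801 - 2)) = 1610591/788957 + 799*(1 + 799)/(-1380 + 799) = 1610591/788957 + 799*800/(-581) = 1610591/788957 + 799*(-1/581)*800 = 1610591/788957 - 639200/581 = -503365561029/458384017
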